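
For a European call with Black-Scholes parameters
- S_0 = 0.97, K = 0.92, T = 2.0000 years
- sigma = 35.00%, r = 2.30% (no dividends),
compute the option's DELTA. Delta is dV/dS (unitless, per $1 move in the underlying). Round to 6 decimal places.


d1 = 0.4473408045; d2 = -0.0476339423
phi(d1) = 0.3609573647; exp(-qT) = 1.0000000000; exp(-rT) = 0.9550419622
N(d1) = 0.6726854953
Delta = exp(-qT) * N(d1) = 1.0000000000 * 0.6726854953 = 0.672685

Answer: Delta = 0.672685


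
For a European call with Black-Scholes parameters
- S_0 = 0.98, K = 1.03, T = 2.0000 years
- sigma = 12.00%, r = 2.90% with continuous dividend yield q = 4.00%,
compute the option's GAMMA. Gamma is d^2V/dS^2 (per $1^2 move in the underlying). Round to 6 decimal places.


Answer: Gamma = 2.091393

Derivation:
d1 = -0.3380059366; d2 = -0.5077115641
phi(d1) = 0.3767917845; exp(-qT) = 0.9231163464; exp(-rT) = 0.9436499474
Gamma = exp(-qT) * phi(d1) / (S * sigma * sqrt(T)) = 0.9231163464 * 0.3767917845 / (0.9800 * 0.1200 * 1.4142135624) = 2.091393


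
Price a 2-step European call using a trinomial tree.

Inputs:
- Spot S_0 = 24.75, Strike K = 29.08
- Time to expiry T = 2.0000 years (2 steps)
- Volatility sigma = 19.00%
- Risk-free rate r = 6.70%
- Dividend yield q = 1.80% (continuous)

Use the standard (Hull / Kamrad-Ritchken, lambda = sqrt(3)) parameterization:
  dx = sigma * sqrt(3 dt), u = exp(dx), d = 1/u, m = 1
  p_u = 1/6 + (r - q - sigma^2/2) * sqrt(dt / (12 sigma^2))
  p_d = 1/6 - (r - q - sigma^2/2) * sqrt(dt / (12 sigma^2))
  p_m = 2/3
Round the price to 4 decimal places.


Answer: Price = V(0,0) = 2.0720

Derivation:
dt = T/N = 1.000000; dx = sigma*sqrt(3*dt) = 0.329090
u = exp(dx) = 1.389702; d = 1/u = 0.719579
p_u = 0.213690, p_m = 0.666667, p_d = 0.119643
Discount per step: exp(-r*dt) = 0.935195
Stock lattice S(k, j) with j the centered position index:
  k=0: S(0,+0) = 24.7500
  k=1: S(1,-1) = 17.8096; S(1,+0) = 24.7500; S(1,+1) = 34.3951
  k=2: S(2,-2) = 12.8154; S(2,-1) = 17.8096; S(2,+0) = 24.7500; S(2,+1) = 34.3951; S(2,+2) = 47.7990
Terminal payoffs V(N, j) = max(S_T - K, 0):
  V(2,-2) = 0.000000; V(2,-1) = 0.000000; V(2,+0) = 0.000000; V(2,+1) = 5.315135; V(2,+2) = 18.719004
Backward induction: V(k, j) = exp(-r*dt) * [p_u * V(k+1, j+1) + p_m * V(k+1, j) + p_d * V(k+1, j-1)]
  V(1,-1) = exp(-r*dt) * [p_u*0.000000 + p_m*0.000000 + p_d*0.000000] = 0.000000
  V(1,+0) = exp(-r*dt) * [p_u*5.315135 + p_m*0.000000 + p_d*0.000000] = 1.062188
  V(1,+1) = exp(-r*dt) * [p_u*18.719004 + p_m*5.315135 + p_d*0.000000] = 7.054639
  V(0,+0) = exp(-r*dt) * [p_u*7.054639 + p_m*1.062188 + p_d*0.000000] = 2.072050


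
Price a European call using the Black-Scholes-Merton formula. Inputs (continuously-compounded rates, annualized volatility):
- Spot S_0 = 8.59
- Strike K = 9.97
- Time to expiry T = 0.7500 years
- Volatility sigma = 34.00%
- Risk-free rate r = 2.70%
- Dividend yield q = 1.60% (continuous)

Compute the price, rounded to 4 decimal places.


Answer: Price = 0.5458

Derivation:
d1 = (ln(S/K) + (r - q + 0.5*sigma^2) * T) / (sigma * sqrt(T)) = -0.33072609
d2 = d1 - sigma * sqrt(T) = -0.62517473
exp(-rT) = 0.97995365; exp(-qT) = 0.98807171
C = S_0 * exp(-qT) * N(d1) - K * exp(-rT) * N(d2)
N(d1) = 0.37042569; N(d2) = 0.26592819
C = 8.5900 * 0.98807171 * 0.37042569 - 9.9700 * 0.97995365 * 0.26592819 = 0.5458


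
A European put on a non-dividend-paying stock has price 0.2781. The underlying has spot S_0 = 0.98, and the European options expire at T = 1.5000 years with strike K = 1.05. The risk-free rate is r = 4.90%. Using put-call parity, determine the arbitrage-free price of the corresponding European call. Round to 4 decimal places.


Put-call parity: C - P = S_0 * exp(-qT) - K * exp(-rT).
S_0 * exp(-qT) = 0.9800 * 1.00000000 = 0.98000000
K * exp(-rT) = 1.0500 * 0.92913615 = 0.97559295
C = P + S*exp(-qT) - K*exp(-rT)
C = 0.2781 + 0.98000000 - 0.97559295 = 0.2825

Answer: Call price = 0.2825


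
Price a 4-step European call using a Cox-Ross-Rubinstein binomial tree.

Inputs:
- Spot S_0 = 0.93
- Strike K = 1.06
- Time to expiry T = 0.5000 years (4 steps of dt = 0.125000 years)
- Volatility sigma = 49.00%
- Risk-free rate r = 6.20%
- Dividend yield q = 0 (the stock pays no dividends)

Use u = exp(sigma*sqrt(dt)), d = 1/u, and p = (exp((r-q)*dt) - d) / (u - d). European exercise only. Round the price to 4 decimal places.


dt = T/N = 0.125000
u = exp(sigma*sqrt(dt)) = 1.189153; d = 1/u = 0.840935
p = (exp((r-q)*dt) - d) / (u - d) = 0.479140
Discount per step: exp(-r*dt) = 0.992280
Stock lattice S(k, i) with i counting down-moves:
  k=0: S(0,0) = 0.9300
  k=1: S(1,0) = 1.1059; S(1,1) = 0.7821
  k=2: S(2,0) = 1.3151; S(2,1) = 0.9300; S(2,2) = 0.6577
  k=3: S(3,0) = 1.5639; S(3,1) = 1.1059; S(3,2) = 0.7821; S(3,3) = 0.5531
  k=4: S(4,0) = 1.8597; S(4,1) = 1.3151; S(4,2) = 0.9300; S(4,3) = 0.6577; S(4,4) = 0.4651
Terminal payoffs V(N, i) = max(S_T - K, 0):
  V(4,0) = 0.799661; V(4,1) = 0.255099; V(4,2) = 0.000000; V(4,3) = 0.000000; V(4,4) = 0.000000
Backward induction: V(k, i) = exp(-r*dt) * [p * V(k+1, i) + (1-p) * V(k+1, i+1)].
  V(3,0) = exp(-r*dt) * [p*0.799661 + (1-p)*0.255099] = 0.512036
  V(3,1) = exp(-r*dt) * [p*0.255099 + (1-p)*0.000000] = 0.121284
  V(3,2) = exp(-r*dt) * [p*0.000000 + (1-p)*0.000000] = 0.000000
  V(3,3) = exp(-r*dt) * [p*0.000000 + (1-p)*0.000000] = 0.000000
  V(2,0) = exp(-r*dt) * [p*0.512036 + (1-p)*0.121284] = 0.306128
  V(2,1) = exp(-r*dt) * [p*0.121284 + (1-p)*0.000000] = 0.057664
  V(2,2) = exp(-r*dt) * [p*0.000000 + (1-p)*0.000000] = 0.000000
  V(1,0) = exp(-r*dt) * [p*0.306128 + (1-p)*0.057664] = 0.175349
  V(1,1) = exp(-r*dt) * [p*0.057664 + (1-p)*0.000000] = 0.027416
  V(0,0) = exp(-r*dt) * [p*0.175349 + (1-p)*0.027416] = 0.097537

Answer: Price = V(0,0) = 0.0975


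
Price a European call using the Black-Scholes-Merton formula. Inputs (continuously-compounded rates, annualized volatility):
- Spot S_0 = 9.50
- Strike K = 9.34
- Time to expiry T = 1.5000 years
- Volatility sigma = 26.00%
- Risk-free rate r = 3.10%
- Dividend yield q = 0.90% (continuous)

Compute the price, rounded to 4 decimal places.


d1 = (ln(S/K) + (r - q + 0.5*sigma^2) * T) / (sigma * sqrt(T)) = 0.31619002
d2 = d1 - sigma * sqrt(T) = -0.00224365
exp(-rT) = 0.95456456; exp(-qT) = 0.98659072
C = S_0 * exp(-qT) * N(d1) - K * exp(-rT) * N(d2)
N(d1) = 0.62407086; N(d2) = 0.49910491
C = 9.5000 * 0.98659072 * 0.62407086 - 9.3400 * 0.95456456 * 0.49910491 = 1.3993

Answer: Price = 1.3993


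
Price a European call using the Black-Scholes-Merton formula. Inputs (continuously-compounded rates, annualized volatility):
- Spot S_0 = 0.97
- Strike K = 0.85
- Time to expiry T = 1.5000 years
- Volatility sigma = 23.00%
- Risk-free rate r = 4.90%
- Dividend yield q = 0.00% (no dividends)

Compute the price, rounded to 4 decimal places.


d1 = (ln(S/K) + (r - q + 0.5*sigma^2) * T) / (sigma * sqrt(T)) = 0.87057962
d2 = d1 - sigma * sqrt(T) = 0.58888830
exp(-rT) = 0.92913615; exp(-qT) = 1.00000000
C = S_0 * exp(-qT) * N(d1) - K * exp(-rT) * N(d2)
N(d1) = 0.80800814; N(d2) = 0.72203190
C = 0.9700 * 1.00000000 * 0.80800814 - 0.8500 * 0.92913615 * 0.72203190 = 0.2135

Answer: Price = 0.2135


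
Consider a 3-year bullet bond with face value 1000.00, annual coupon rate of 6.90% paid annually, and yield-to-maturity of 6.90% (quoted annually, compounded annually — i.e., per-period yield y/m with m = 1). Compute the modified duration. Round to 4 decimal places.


Coupon per period c = face * coupon_rate / m = 69.000000
Periods per year m = 1; per-period yield y/m = 0.069000
Number of cashflows N = 3
Cashflows (t years, CF_t, discount factor 1/(1+y/m)^(m*t), PV):
  t = 1.0000: CF_t = 69.000000, DF = 0.935454, PV = 64.546305
  t = 2.0000: CF_t = 69.000000, DF = 0.875074, PV = 60.380079
  t = 3.0000: CF_t = 1069.000000, DF = 0.818591, PV = 875.073616
Price P = sum_t PV_t = 1000.000000
First compute Macaulay numerator sum_t t * PV_t:
  t * PV_t at t = 1.0000: 64.546305
  t * PV_t at t = 2.0000: 120.760159
  t * PV_t at t = 3.0000: 2625.220847
Macaulay duration D = 2810.527311 / 1000.000000 = 2.810527
Modified duration = D / (1 + y/m) = 2.810527 / (1 + 0.069000) = 2.629118

Answer: Modified duration = 2.6291


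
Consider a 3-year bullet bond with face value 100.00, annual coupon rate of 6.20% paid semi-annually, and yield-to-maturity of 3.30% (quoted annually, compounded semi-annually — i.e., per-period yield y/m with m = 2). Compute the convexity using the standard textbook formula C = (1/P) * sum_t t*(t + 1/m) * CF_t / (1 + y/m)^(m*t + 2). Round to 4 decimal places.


Answer: Convexity = 9.2303

Derivation:
Coupon per period c = face * coupon_rate / m = 3.100000
Periods per year m = 2; per-period yield y/m = 0.016500
Number of cashflows N = 6
Cashflows (t years, CF_t, discount factor 1/(1+y/m)^(m*t), PV):
  t = 0.5000: CF_t = 3.100000, DF = 0.983768, PV = 3.049680
  t = 1.0000: CF_t = 3.100000, DF = 0.967799, PV = 3.000177
  t = 1.5000: CF_t = 3.100000, DF = 0.952090, PV = 2.951478
  t = 2.0000: CF_t = 3.100000, DF = 0.936635, PV = 2.903569
  t = 2.5000: CF_t = 3.100000, DF = 0.921432, PV = 2.856438
  t = 3.0000: CF_t = 103.100000, DF = 0.906475, PV = 93.457545
Price P = sum_t PV_t = 108.218887
Convexity numerator sum_t t*(t + 1/m) * CF_t / (1+y/m)^(m*t + 2):
  t = 0.5000: term = 1.475739
  t = 1.0000: term = 4.355354
  t = 1.5000: term = 8.569314
  t = 2.0000: term = 14.050358
  t = 2.5000: term = 20.733436
  t = 3.0000: term = 949.705385
Convexity = (1/P) * sum = 998.889585 / 108.218887 = 9.230270


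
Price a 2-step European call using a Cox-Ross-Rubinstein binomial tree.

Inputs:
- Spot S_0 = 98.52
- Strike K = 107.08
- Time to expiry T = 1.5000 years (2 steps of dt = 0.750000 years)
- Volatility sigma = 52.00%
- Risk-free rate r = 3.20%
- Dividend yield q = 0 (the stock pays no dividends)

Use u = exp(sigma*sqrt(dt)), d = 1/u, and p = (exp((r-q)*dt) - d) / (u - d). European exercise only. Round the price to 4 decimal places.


dt = T/N = 0.750000
u = exp(sigma*sqrt(dt)) = 1.568835; d = 1/u = 0.637416
p = (exp((r-q)*dt) - d) / (u - d) = 0.415360
Discount per step: exp(-r*dt) = 0.976286
Stock lattice S(k, i) with i counting down-moves:
  k=0: S(0,0) = 98.5200
  k=1: S(1,0) = 154.5616; S(1,1) = 62.7982
  k=2: S(2,0) = 242.4816; S(2,1) = 98.5200; S(2,2) = 40.0286
Terminal payoffs V(N, i) = max(S_T - K, 0):
  V(2,0) = 135.401639; V(2,1) = 0.000000; V(2,2) = 0.000000
Backward induction: V(k, i) = exp(-r*dt) * [p * V(k+1, i) + (1-p) * V(k+1, i+1)].
  V(1,0) = exp(-r*dt) * [p*135.401639 + (1-p)*0.000000] = 54.906772
  V(1,1) = exp(-r*dt) * [p*0.000000 + (1-p)*0.000000] = 0.000000
  V(0,0) = exp(-r*dt) * [p*54.906772 + (1-p)*0.000000] = 22.265267

Answer: Price = V(0,0) = 22.2653


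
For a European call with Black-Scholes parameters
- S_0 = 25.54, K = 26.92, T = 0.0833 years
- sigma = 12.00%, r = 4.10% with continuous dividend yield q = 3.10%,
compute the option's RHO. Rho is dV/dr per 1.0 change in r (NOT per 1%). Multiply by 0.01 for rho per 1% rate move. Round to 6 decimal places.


d1 = -1.4780494660; d2 = -1.5126835532
phi(d1) = 0.1338208057; exp(-qT) = 0.9974210313; exp(-rT) = 0.9965905255
N(d2) = 0.0651800296
Rho = K*T*exp(-rT)*N(d2) = 26.9200 * 0.0833 * 0.9965905255 * 0.0651800296 = 0.145664

Answer: Rho = 0.145664


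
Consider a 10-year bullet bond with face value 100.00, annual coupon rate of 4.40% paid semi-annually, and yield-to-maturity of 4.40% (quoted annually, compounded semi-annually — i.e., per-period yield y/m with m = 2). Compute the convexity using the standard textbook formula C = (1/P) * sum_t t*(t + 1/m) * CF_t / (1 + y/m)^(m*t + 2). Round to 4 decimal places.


Answer: Convexity = 76.7379

Derivation:
Coupon per period c = face * coupon_rate / m = 2.200000
Periods per year m = 2; per-period yield y/m = 0.022000
Number of cashflows N = 20
Cashflows (t years, CF_t, discount factor 1/(1+y/m)^(m*t), PV):
  t = 0.5000: CF_t = 2.200000, DF = 0.978474, PV = 2.152642
  t = 1.0000: CF_t = 2.200000, DF = 0.957411, PV = 2.106303
  t = 1.5000: CF_t = 2.200000, DF = 0.936801, PV = 2.060962
  t = 2.0000: CF_t = 2.200000, DF = 0.916635, PV = 2.016597
  t = 2.5000: CF_t = 2.200000, DF = 0.896903, PV = 1.973187
  t = 3.0000: CF_t = 2.200000, DF = 0.877596, PV = 1.930711
  t = 3.5000: CF_t = 2.200000, DF = 0.858704, PV = 1.889150
  t = 4.0000: CF_t = 2.200000, DF = 0.840220, PV = 1.848483
  t = 4.5000: CF_t = 2.200000, DF = 0.822133, PV = 1.808692
  t = 5.0000: CF_t = 2.200000, DF = 0.804435, PV = 1.769757
  t = 5.5000: CF_t = 2.200000, DF = 0.787119, PV = 1.731661
  t = 6.0000: CF_t = 2.200000, DF = 0.770175, PV = 1.694384
  t = 6.5000: CF_t = 2.200000, DF = 0.753596, PV = 1.657910
  t = 7.0000: CF_t = 2.200000, DF = 0.737373, PV = 1.622221
  t = 7.5000: CF_t = 2.200000, DF = 0.721500, PV = 1.587301
  t = 8.0000: CF_t = 2.200000, DF = 0.705969, PV = 1.553132
  t = 8.5000: CF_t = 2.200000, DF = 0.690772, PV = 1.519699
  t = 9.0000: CF_t = 2.200000, DF = 0.675902, PV = 1.486985
  t = 9.5000: CF_t = 2.200000, DF = 0.661352, PV = 1.454975
  t = 10.0000: CF_t = 102.200000, DF = 0.647116, PV = 66.135247
Price P = sum_t PV_t = 100.000000
Convexity numerator sum_t t*(t + 1/m) * CF_t / (1+y/m)^(m*t + 2):
  t = 0.5000: term = 1.030481
  t = 1.0000: term = 3.024895
  t = 1.5000: term = 5.919560
  t = 2.0000: term = 9.653556
  t = 2.5000: term = 14.168624
  t = 3.0000: term = 19.409074
  t = 3.5000: term = 25.321688
  t = 4.0000: term = 31.855632
  t = 4.5000: term = 38.962368
  t = 5.0000: term = 46.595570
  t = 5.5000: term = 54.711041
  t = 6.0000: term = 63.266637
  t = 6.5000: term = 72.222188
  t = 7.0000: term = 81.539426
  t = 7.5000: term = 91.181914
  t = 8.0000: term = 101.114973
  t = 8.5000: term = 111.305621
  t = 9.0000: term = 121.722504
  t = 9.5000: term = 132.335839
  t = 10.0000: term = 6648.451230
Convexity = (1/P) * sum = 7673.792820 / 100.000000 = 76.737928


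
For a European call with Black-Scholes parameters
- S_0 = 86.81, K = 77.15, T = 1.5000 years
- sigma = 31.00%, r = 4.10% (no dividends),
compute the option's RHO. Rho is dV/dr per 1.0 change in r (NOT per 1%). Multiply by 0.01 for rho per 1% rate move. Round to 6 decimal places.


Answer: Rho = 66.529570

Derivation:
d1 = 0.6625349398; d2 = 0.2828640297
phi(d1) = 0.3203263989; exp(-qT) = 1.0000000000; exp(-rT) = 0.9403529457
N(d2) = 0.6113594655
Rho = K*T*exp(-rT)*N(d2) = 77.1500 * 1.5000 * 0.9403529457 * 0.6113594655 = 66.529570


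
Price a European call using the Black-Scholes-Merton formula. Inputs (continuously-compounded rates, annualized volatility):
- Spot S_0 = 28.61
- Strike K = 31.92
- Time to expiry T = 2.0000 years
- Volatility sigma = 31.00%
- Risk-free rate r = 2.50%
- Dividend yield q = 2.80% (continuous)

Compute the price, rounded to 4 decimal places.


Answer: Price = 3.4941

Derivation:
d1 = (ln(S/K) + (r - q + 0.5*sigma^2) * T) / (sigma * sqrt(T)) = -0.04419752
d2 = d1 - sigma * sqrt(T) = -0.48260372
exp(-rT) = 0.95122942; exp(-qT) = 0.94553914
C = S_0 * exp(-qT) * N(d1) - K * exp(-rT) * N(d2)
N(d1) = 0.48237348; N(d2) = 0.31468857
C = 28.6100 * 0.94553914 * 0.48237348 - 31.9200 * 0.95122942 * 0.31468857 = 3.4941


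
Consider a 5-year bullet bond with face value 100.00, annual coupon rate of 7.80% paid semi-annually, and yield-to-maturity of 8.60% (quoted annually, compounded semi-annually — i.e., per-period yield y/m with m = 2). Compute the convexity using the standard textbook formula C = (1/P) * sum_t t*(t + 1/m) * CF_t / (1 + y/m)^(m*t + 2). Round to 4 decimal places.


Answer: Convexity = 20.0921

Derivation:
Coupon per period c = face * coupon_rate / m = 3.900000
Periods per year m = 2; per-period yield y/m = 0.043000
Number of cashflows N = 10
Cashflows (t years, CF_t, discount factor 1/(1+y/m)^(m*t), PV):
  t = 0.5000: CF_t = 3.900000, DF = 0.958773, PV = 3.739214
  t = 1.0000: CF_t = 3.900000, DF = 0.919245, PV = 3.585056
  t = 1.5000: CF_t = 3.900000, DF = 0.881347, PV = 3.437254
  t = 2.0000: CF_t = 3.900000, DF = 0.845012, PV = 3.295546
  t = 2.5000: CF_t = 3.900000, DF = 0.810174, PV = 3.159680
  t = 3.0000: CF_t = 3.900000, DF = 0.776773, PV = 3.029415
  t = 3.5000: CF_t = 3.900000, DF = 0.744749, PV = 2.904521
  t = 4.0000: CF_t = 3.900000, DF = 0.714045, PV = 2.784775
  t = 4.5000: CF_t = 3.900000, DF = 0.684607, PV = 2.669967
  t = 5.0000: CF_t = 103.900000, DF = 0.656382, PV = 68.198130
Price P = sum_t PV_t = 96.803557
Convexity numerator sum_t t*(t + 1/m) * CF_t / (1+y/m)^(m*t + 2):
  t = 0.5000: term = 1.718627
  t = 1.0000: term = 4.943319
  t = 1.5000: term = 9.479039
  t = 2.0000: term = 15.147074
  t = 2.5000: term = 21.783904
  t = 3.0000: term = 29.240139
  t = 3.5000: term = 37.379533
  t = 4.0000: term = 46.078043
  t = 4.5000: term = 55.222966
  t = 5.0000: term = 1723.997137
Convexity = (1/P) * sum = 1944.989782 / 96.803557 = 20.092131


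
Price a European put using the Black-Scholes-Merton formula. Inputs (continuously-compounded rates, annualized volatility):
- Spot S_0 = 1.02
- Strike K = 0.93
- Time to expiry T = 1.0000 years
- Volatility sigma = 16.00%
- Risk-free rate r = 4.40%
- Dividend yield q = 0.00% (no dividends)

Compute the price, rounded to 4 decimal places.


Answer: Price = 0.0167

Derivation:
d1 = (ln(S/K) + (r - q + 0.5*sigma^2) * T) / (sigma * sqrt(T)) = 0.93233325
d2 = d1 - sigma * sqrt(T) = 0.77233325
exp(-rT) = 0.95695396; exp(-qT) = 1.00000000
P = K * exp(-rT) * N(-d2) - S_0 * exp(-qT) * N(-d1)
N(-d1) = 0.17558216; N(-d2) = 0.21995854
P = 0.9300 * 0.95695396 * 0.21995854 - 1.0200 * 1.00000000 * 0.17558216 = 0.0167


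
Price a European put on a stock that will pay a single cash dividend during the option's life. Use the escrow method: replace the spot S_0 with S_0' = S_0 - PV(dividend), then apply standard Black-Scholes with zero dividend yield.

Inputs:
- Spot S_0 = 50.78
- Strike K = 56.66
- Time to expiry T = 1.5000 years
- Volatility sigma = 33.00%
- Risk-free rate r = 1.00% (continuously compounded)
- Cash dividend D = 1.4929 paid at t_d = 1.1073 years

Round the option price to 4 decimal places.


PV(D) = D * exp(-r * t_d) = 1.4929 * 0.98898808 = 1.47646030
S_0' = S_0 - PV(D) = 50.7800 - 1.47646030 = 49.30353970
d1 = (ln(S_0'/K) + (r + sigma^2/2)*T) / (sigma*sqrt(T)) = -0.10490154
d2 = d1 - sigma*sqrt(T) = -0.50906735
exp(-rT) = 0.98511194
N(-d1) = 0.54177303; N(-d2) = 0.69464749
P = K * exp(-rT) * N(-d2) - S_0' * N(-d1) = 56.6600 * 0.98511194 * 0.69464749 - 49.30353970 * 0.54177303 = 12.0614

Answer: Price = 12.0614


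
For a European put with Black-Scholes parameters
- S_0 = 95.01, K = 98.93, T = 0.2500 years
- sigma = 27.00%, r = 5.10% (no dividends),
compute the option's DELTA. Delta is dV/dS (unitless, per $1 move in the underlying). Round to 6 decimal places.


d1 = -0.1375398527; d2 = -0.2725398527
phi(d1) = 0.3951866323; exp(-qT) = 1.0000000000; exp(-rT) = 0.9873309369
N(-d1) = 0.5546979529
Delta = -exp(-qT) * N(-d1) = -1.0000000000 * 0.5546979529 = -0.554698

Answer: Delta = -0.554698


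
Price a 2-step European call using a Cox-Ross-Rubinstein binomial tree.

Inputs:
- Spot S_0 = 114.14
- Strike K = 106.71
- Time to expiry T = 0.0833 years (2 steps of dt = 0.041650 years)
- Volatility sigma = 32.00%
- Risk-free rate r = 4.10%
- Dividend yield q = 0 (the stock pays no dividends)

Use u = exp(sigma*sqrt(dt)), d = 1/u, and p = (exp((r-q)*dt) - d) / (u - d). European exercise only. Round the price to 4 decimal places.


Answer: Price = V(0,0) = 9.4459

Derivation:
dt = T/N = 0.041650
u = exp(sigma*sqrt(dt)) = 1.067486; d = 1/u = 0.936780
p = (exp((r-q)*dt) - d) / (u - d) = 0.496755
Discount per step: exp(-r*dt) = 0.998294
Stock lattice S(k, i) with i counting down-moves:
  k=0: S(0,0) = 114.1400
  k=1: S(1,0) = 121.8429; S(1,1) = 106.9241
  k=2: S(2,0) = 130.0656; S(2,1) = 114.1400; S(2,2) = 100.1644
Terminal payoffs V(N, i) = max(S_T - K, 0):
  V(2,0) = 23.355619; V(2,1) = 7.430000; V(2,2) = 0.000000
Backward induction: V(k, i) = exp(-r*dt) * [p * V(k+1, i) + (1-p) * V(k+1, i+1)].
  V(1,0) = exp(-r*dt) * [p*23.355619 + (1-p)*7.430000] = 15.314958
  V(1,1) = exp(-r*dt) * [p*7.430000 + (1-p)*0.000000] = 3.684593
  V(0,0) = exp(-r*dt) * [p*15.314958 + (1-p)*3.684593] = 9.445892


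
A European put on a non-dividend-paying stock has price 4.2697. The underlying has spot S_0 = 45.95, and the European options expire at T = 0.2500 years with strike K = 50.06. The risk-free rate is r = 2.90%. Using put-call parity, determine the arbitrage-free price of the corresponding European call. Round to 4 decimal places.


Put-call parity: C - P = S_0 * exp(-qT) - K * exp(-rT).
S_0 * exp(-qT) = 45.9500 * 1.00000000 = 45.95000000
K * exp(-rT) = 50.0600 * 0.99277622 = 49.69837747
C = P + S*exp(-qT) - K*exp(-rT)
C = 4.2697 + 45.95000000 - 49.69837747 = 0.5213

Answer: Call price = 0.5213


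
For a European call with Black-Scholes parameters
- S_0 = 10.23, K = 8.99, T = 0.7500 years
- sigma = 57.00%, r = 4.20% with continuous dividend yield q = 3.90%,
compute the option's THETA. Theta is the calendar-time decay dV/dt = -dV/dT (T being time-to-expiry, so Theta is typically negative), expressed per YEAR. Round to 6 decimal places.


Answer: Theta = -1.059536

Derivation:
d1 = 0.5131311561; d2 = 0.0194966759
phi(d1) = 0.3497312331; exp(-qT) = 0.9711736407; exp(-rT) = 0.9689909565
Theta = -S*exp(-qT)*phi(d1)*sigma/(2*sqrt(T)) - r*K*exp(-rT)*N(d2) + q*S*exp(-qT)*N(d1)
N(d1) = 0.6960702106; N(d2) = 0.5077775556; sqrt(T) = 0.8660254038
Term 1 = -10.2300 * 0.9711736407 * 0.3497312331 * 0.5700 / (2 * 0.8660254038) = -1.1434605020
Term 2 = -0.0420 * 8.9900 * 0.9689909565 * 0.5077775556 = -0.1857813894
Term 3 = 0.0390 * 10.2300 * 0.9711736407 * 0.6960702106 = 0.2697057311
Theta = -1.1434605020 + (-0.1857813894) + (0.2697057311) = -1.059536


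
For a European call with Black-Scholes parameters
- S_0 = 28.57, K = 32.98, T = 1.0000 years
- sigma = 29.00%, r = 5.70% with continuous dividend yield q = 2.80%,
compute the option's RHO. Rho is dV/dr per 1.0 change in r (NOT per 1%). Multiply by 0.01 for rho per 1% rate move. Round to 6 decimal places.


Answer: Rho = 9.177761

Derivation:
d1 = -0.2499796582; d2 = -0.5399796582
phi(d1) = 0.3866700831; exp(-qT) = 0.9723883668; exp(-rT) = 0.9445940694
N(d2) = 0.2946055305
Rho = K*T*exp(-rT)*N(d2) = 32.9800 * 1.0000 * 0.9445940694 * 0.2946055305 = 9.177761


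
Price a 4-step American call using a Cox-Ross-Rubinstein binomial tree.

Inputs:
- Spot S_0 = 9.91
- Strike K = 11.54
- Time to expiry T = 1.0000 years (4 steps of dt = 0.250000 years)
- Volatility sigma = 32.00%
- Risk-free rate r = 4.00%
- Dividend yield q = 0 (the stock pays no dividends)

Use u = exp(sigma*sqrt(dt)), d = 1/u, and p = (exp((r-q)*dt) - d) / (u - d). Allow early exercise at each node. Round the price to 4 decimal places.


Answer: Price = V(0,0) = 0.8949

Derivation:
dt = T/N = 0.250000
u = exp(sigma*sqrt(dt)) = 1.173511; d = 1/u = 0.852144
p = (exp((r-q)*dt) - d) / (u - d) = 0.491358
Discount per step: exp(-r*dt) = 0.990050
Stock lattice S(k, i) with i counting down-moves:
  k=0: S(0,0) = 9.9100
  k=1: S(1,0) = 11.6295; S(1,1) = 8.4447
  k=2: S(2,0) = 13.6473; S(2,1) = 9.9100; S(2,2) = 7.1961
  k=3: S(3,0) = 16.0153; S(3,1) = 11.6295; S(3,2) = 8.4447; S(3,3) = 6.1321
  k=4: S(4,0) = 18.7941; S(4,1) = 13.6473; S(4,2) = 9.9100; S(4,3) = 7.1961; S(4,4) = 5.2255
Terminal payoffs V(N, i) = max(S_T - K, 0):
  V(4,0) = 7.254126; V(4,1) = 2.107336; V(4,2) = 0.000000; V(4,3) = 0.000000; V(4,4) = 0.000000
Backward induction: V(k, i) = exp(-r*dt) * [p * V(k+1, i) + (1-p) * V(k+1, i+1)]; then take max(V_cont, immediate exercise) for American.
  V(3,0) = exp(-r*dt) * [p*7.254126 + (1-p)*2.107336] = 4.590122; exercise = 4.475297; V(3,0) = max -> 4.590122
  V(3,1) = exp(-r*dt) * [p*2.107336 + (1-p)*0.000000] = 1.025154; exercise = 0.089493; V(3,1) = max -> 1.025154
  V(3,2) = exp(-r*dt) * [p*0.000000 + (1-p)*0.000000] = 0.000000; exercise = 0.000000; V(3,2) = max -> 0.000000
  V(3,3) = exp(-r*dt) * [p*0.000000 + (1-p)*0.000000] = 0.000000; exercise = 0.000000; V(3,3) = max -> 0.000000
  V(2,0) = exp(-r*dt) * [p*4.590122 + (1-p)*1.025154] = 2.749201; exercise = 2.107336; V(2,0) = max -> 2.749201
  V(2,1) = exp(-r*dt) * [p*1.025154 + (1-p)*0.000000] = 0.498706; exercise = 0.000000; V(2,1) = max -> 0.498706
  V(2,2) = exp(-r*dt) * [p*0.000000 + (1-p)*0.000000] = 0.000000; exercise = 0.000000; V(2,2) = max -> 0.000000
  V(1,0) = exp(-r*dt) * [p*2.749201 + (1-p)*0.498706] = 1.588540; exercise = 0.089493; V(1,0) = max -> 1.588540
  V(1,1) = exp(-r*dt) * [p*0.498706 + (1-p)*0.000000] = 0.242605; exercise = 0.000000; V(1,1) = max -> 0.242605
  V(0,0) = exp(-r*dt) * [p*1.588540 + (1-p)*0.242605] = 0.894947; exercise = 0.000000; V(0,0) = max -> 0.894947


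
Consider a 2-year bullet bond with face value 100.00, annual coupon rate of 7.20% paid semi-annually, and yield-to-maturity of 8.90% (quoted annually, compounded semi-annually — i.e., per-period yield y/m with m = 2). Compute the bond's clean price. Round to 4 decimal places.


Answer: Price = 96.9470

Derivation:
Coupon per period c = face * coupon_rate / m = 3.600000
Periods per year m = 2; per-period yield y/m = 0.044500
Number of cashflows N = 4
Cashflows (t years, CF_t, discount factor 1/(1+y/m)^(m*t), PV):
  t = 0.5000: CF_t = 3.600000, DF = 0.957396, PV = 3.446625
  t = 1.0000: CF_t = 3.600000, DF = 0.916607, PV = 3.299785
  t = 1.5000: CF_t = 3.600000, DF = 0.877556, PV = 3.159200
  t = 2.0000: CF_t = 103.600000, DF = 0.840168, PV = 87.041422
Price P = sum_t PV_t = 96.947032


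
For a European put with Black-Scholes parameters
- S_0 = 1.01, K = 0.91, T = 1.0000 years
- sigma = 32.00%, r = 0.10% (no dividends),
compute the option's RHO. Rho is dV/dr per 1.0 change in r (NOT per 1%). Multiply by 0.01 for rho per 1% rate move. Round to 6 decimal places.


d1 = 0.4889406573; d2 = 0.1689406573
phi(d1) = 0.3539958757; exp(-qT) = 1.0000000000; exp(-rT) = 0.9990004998
N(-d2) = 0.4329216595
Rho = -K*T*exp(-rT)*N(-d2) = -0.9100 * 1.0000 * 0.9990004998 * 0.4329216595 = -0.393565

Answer: Rho = -0.393565


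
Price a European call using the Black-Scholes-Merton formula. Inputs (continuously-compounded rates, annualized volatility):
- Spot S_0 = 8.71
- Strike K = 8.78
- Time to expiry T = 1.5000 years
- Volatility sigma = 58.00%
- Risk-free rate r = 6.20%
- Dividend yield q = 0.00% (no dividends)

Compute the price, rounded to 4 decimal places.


d1 = (ln(S/K) + (r - q + 0.5*sigma^2) * T) / (sigma * sqrt(T)) = 0.47482850
d2 = d1 - sigma * sqrt(T) = -0.23552353
exp(-rT) = 0.91119350; exp(-qT) = 1.00000000
C = S_0 * exp(-qT) * N(d1) - K * exp(-rT) * N(d2)
N(d1) = 0.68254539; N(d2) = 0.40690121
C = 8.7100 * 1.00000000 * 0.68254539 - 8.7800 * 0.91119350 * 0.40690121 = 2.6896

Answer: Price = 2.6896


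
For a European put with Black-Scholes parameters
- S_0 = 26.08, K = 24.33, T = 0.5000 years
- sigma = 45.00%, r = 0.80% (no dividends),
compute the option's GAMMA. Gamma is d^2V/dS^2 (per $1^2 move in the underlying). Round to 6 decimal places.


Answer: Gamma = 0.044554

Derivation:
d1 = 0.3899570713; d2 = 0.0717590197
phi(d1) = 0.3697338739; exp(-qT) = 1.0000000000; exp(-rT) = 0.9960079893
Gamma = exp(-qT) * phi(d1) / (S * sigma * sqrt(T)) = 1.0000000000 * 0.3697338739 / (26.0800 * 0.4500 * 0.7071067812) = 0.044554


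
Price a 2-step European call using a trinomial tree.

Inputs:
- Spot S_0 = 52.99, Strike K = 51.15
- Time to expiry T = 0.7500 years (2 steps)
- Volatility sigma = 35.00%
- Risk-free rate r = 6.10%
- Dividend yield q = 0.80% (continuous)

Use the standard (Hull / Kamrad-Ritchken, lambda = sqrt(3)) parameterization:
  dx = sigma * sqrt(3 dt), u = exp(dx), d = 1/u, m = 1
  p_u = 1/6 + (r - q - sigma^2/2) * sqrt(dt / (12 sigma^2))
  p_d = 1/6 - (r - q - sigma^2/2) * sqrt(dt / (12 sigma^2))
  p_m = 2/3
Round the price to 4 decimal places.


Answer: Price = V(0,0) = 7.7081

Derivation:
dt = T/N = 0.375000; dx = sigma*sqrt(3*dt) = 0.371231
u = exp(dx) = 1.449518; d = 1/u = 0.689885
p_u = 0.162500, p_m = 0.666667, p_d = 0.170834
Discount per step: exp(-r*dt) = 0.977385
Stock lattice S(k, j) with j the centered position index:
  k=0: S(0,+0) = 52.9900
  k=1: S(1,-1) = 36.5570; S(1,+0) = 52.9900; S(1,+1) = 76.8100
  k=2: S(2,-2) = 25.2201; S(2,-1) = 36.5570; S(2,+0) = 52.9900; S(2,+1) = 76.8100; S(2,+2) = 111.3374
Terminal payoffs V(N, j) = max(S_T - K, 0):
  V(2,-2) = 0.000000; V(2,-1) = 0.000000; V(2,+0) = 1.840000; V(2,+1) = 25.659957; V(2,+2) = 60.187412
Backward induction: V(k, j) = exp(-r*dt) * [p_u * V(k+1, j+1) + p_m * V(k+1, j) + p_d * V(k+1, j-1)]
  V(1,-1) = exp(-r*dt) * [p_u*1.840000 + p_m*0.000000 + p_d*0.000000] = 0.292238
  V(1,+0) = exp(-r*dt) * [p_u*25.659957 + p_m*1.840000 + p_d*0.000000] = 5.274363
  V(1,+1) = exp(-r*dt) * [p_u*60.187412 + p_m*25.659957 + p_d*1.840000] = 26.586244
  V(0,+0) = exp(-r*dt) * [p_u*26.586244 + p_m*5.274363 + p_d*0.292238] = 7.708070


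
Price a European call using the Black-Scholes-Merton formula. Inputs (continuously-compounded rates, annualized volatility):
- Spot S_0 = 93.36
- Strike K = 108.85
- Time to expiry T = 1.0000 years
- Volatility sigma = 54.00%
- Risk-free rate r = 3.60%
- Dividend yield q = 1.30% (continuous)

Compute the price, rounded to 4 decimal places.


d1 = (ln(S/K) + (r - q + 0.5*sigma^2) * T) / (sigma * sqrt(T)) = 0.02831889
d2 = d1 - sigma * sqrt(T) = -0.51168111
exp(-rT) = 0.96464029; exp(-qT) = 0.98708414
C = S_0 * exp(-qT) * N(d1) - K * exp(-rT) * N(d2)
N(d1) = 0.51129609; N(d2) = 0.30443710
C = 93.3600 * 0.98708414 * 0.51129609 - 108.8500 * 0.96464029 * 0.30443710 = 15.1518

Answer: Price = 15.1518


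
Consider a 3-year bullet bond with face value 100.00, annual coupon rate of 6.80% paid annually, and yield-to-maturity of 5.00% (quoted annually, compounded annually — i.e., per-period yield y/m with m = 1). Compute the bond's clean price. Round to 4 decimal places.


Coupon per period c = face * coupon_rate / m = 6.800000
Periods per year m = 1; per-period yield y/m = 0.050000
Number of cashflows N = 3
Cashflows (t years, CF_t, discount factor 1/(1+y/m)^(m*t), PV):
  t = 1.0000: CF_t = 6.800000, DF = 0.952381, PV = 6.476190
  t = 2.0000: CF_t = 6.800000, DF = 0.907029, PV = 6.167800
  t = 3.0000: CF_t = 106.800000, DF = 0.863838, PV = 92.257856
Price P = sum_t PV_t = 104.901846

Answer: Price = 104.9018


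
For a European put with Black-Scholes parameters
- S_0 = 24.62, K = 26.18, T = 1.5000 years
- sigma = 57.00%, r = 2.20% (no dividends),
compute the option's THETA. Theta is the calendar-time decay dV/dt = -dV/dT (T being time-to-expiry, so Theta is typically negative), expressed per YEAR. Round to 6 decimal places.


d1 = 0.3083182197; d2 = -0.3897863570
phi(d1) = 0.3804241002; exp(-qT) = 1.0000000000; exp(-rT) = 0.9675385596
Theta = -S*exp(-qT)*phi(d1)*sigma/(2*sqrt(T)) + r*K*exp(-rT)*N(-d2) - q*S*exp(-qT)*N(-d1)
N(-d1) = 0.3789201018; N(-d2) = 0.6516527335; sqrt(T) = 1.2247448714
Term 1 = -24.6200 * 1.0000000000 * 0.3804241002 * 0.5700 / (2 * 1.2247448714) = -2.1794921099
Term 2 = 0.0220 * 26.1800 * 0.9675385596 * 0.6516527335 = 0.3631422888
Term 3 = 0 (no dividend yield, q = 0)
Theta = -2.1794921099 + (0.3631422888) + (0.0000000000) = -1.816350

Answer: Theta = -1.816350


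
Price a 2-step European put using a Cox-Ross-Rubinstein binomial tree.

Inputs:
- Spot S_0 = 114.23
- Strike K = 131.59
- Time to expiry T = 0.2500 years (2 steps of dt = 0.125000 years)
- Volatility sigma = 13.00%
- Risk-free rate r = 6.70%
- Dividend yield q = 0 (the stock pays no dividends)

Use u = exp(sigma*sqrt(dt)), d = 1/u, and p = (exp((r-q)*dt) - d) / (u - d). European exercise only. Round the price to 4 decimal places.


dt = T/N = 0.125000
u = exp(sigma*sqrt(dt)) = 1.047035; d = 1/u = 0.955078
p = (exp((r-q)*dt) - d) / (u - d) = 0.579970
Discount per step: exp(-r*dt) = 0.991660
Stock lattice S(k, i) with i counting down-moves:
  k=0: S(0,0) = 114.2300
  k=1: S(1,0) = 119.6028; S(1,1) = 109.0986
  k=2: S(2,0) = 125.2282; S(2,1) = 114.2300; S(2,2) = 104.1977
Terminal payoffs V(N, i) = max(K - S_T, 0):
  V(2,0) = 6.361779; V(2,1) = 17.360000; V(2,2) = 27.392298
Backward induction: V(k, i) = exp(-r*dt) * [p * V(k+1, i) + (1-p) * V(k+1, i+1)].
  V(1,0) = exp(-r*dt) * [p*6.361779 + (1-p)*17.360000] = 10.889778
  V(1,1) = exp(-r*dt) * [p*17.360000 + (1-p)*27.392298] = 21.393940
  V(0,0) = exp(-r*dt) * [p*10.889778 + (1-p)*21.393940] = 15.174224

Answer: Price = V(0,0) = 15.1742


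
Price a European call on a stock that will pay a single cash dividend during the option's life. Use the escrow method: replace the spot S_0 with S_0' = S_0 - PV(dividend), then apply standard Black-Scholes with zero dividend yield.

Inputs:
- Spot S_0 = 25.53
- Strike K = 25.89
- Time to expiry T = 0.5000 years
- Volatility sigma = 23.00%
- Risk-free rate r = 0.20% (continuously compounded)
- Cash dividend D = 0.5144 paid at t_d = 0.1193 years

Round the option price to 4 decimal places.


PV(D) = D * exp(-r * t_d) = 0.5144 * 0.99976143 = 0.51427728
S_0' = S_0 - PV(D) = 25.5300 - 0.51427728 = 25.01572272
d1 = (ln(S_0'/K) + (r + sigma^2/2)*T) / (sigma*sqrt(T)) = -0.12375757
d2 = d1 - sigma*sqrt(T) = -0.28639213
exp(-rT) = 0.99900050
N(d1) = 0.45075361; N(d2) = 0.38728890
C = S_0' * N(d1) - K * exp(-rT) * N(d2) = 25.01572272 * 0.45075361 - 25.8900 * 0.99900050 * 0.38728890 = 1.2590

Answer: Price = 1.2590


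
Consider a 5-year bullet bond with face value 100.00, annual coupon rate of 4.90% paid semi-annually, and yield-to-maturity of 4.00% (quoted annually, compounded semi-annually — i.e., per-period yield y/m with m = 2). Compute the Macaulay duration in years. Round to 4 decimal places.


Coupon per period c = face * coupon_rate / m = 2.450000
Periods per year m = 2; per-period yield y/m = 0.020000
Number of cashflows N = 10
Cashflows (t years, CF_t, discount factor 1/(1+y/m)^(m*t), PV):
  t = 0.5000: CF_t = 2.450000, DF = 0.980392, PV = 2.401961
  t = 1.0000: CF_t = 2.450000, DF = 0.961169, PV = 2.354864
  t = 1.5000: CF_t = 2.450000, DF = 0.942322, PV = 2.308690
  t = 2.0000: CF_t = 2.450000, DF = 0.923845, PV = 2.263421
  t = 2.5000: CF_t = 2.450000, DF = 0.905731, PV = 2.219040
  t = 3.0000: CF_t = 2.450000, DF = 0.887971, PV = 2.175530
  t = 3.5000: CF_t = 2.450000, DF = 0.870560, PV = 2.132872
  t = 4.0000: CF_t = 2.450000, DF = 0.853490, PV = 2.091051
  t = 4.5000: CF_t = 2.450000, DF = 0.836755, PV = 2.050050
  t = 5.0000: CF_t = 102.450000, DF = 0.820348, PV = 84.044683
Price P = sum_t PV_t = 104.042163
Macaulay numerator sum_t t * PV_t:
  t * PV_t at t = 0.5000: 1.200980
  t * PV_t at t = 1.0000: 2.354864
  t * PV_t at t = 1.5000: 3.463035
  t * PV_t at t = 2.0000: 4.526843
  t * PV_t at t = 2.5000: 5.547601
  t * PV_t at t = 3.0000: 6.526590
  t * PV_t at t = 3.5000: 7.465054
  t * PV_t at t = 4.0000: 8.364206
  t * PV_t at t = 4.5000: 9.225227
  t * PV_t at t = 5.0000: 420.223417
Macaulay duration D = (sum_t t * PV_t) / P = 468.897815 / 104.042163 = 4.506806

Answer: Macaulay duration = 4.5068 years


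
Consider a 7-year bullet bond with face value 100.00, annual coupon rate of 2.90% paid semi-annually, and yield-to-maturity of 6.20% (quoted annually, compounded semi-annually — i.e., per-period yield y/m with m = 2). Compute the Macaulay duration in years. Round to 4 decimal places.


Coupon per period c = face * coupon_rate / m = 1.450000
Periods per year m = 2; per-period yield y/m = 0.031000
Number of cashflows N = 14
Cashflows (t years, CF_t, discount factor 1/(1+y/m)^(m*t), PV):
  t = 0.5000: CF_t = 1.450000, DF = 0.969932, PV = 1.406402
  t = 1.0000: CF_t = 1.450000, DF = 0.940768, PV = 1.364114
  t = 1.5000: CF_t = 1.450000, DF = 0.912481, PV = 1.323098
  t = 2.0000: CF_t = 1.450000, DF = 0.885045, PV = 1.283315
  t = 2.5000: CF_t = 1.450000, DF = 0.858434, PV = 1.244729
  t = 3.0000: CF_t = 1.450000, DF = 0.832622, PV = 1.207302
  t = 3.5000: CF_t = 1.450000, DF = 0.807587, PV = 1.171001
  t = 4.0000: CF_t = 1.450000, DF = 0.783305, PV = 1.135792
  t = 4.5000: CF_t = 1.450000, DF = 0.759752, PV = 1.101641
  t = 5.0000: CF_t = 1.450000, DF = 0.736908, PV = 1.068517
  t = 5.5000: CF_t = 1.450000, DF = 0.714751, PV = 1.036389
  t = 6.0000: CF_t = 1.450000, DF = 0.693260, PV = 1.005227
  t = 6.5000: CF_t = 1.450000, DF = 0.672415, PV = 0.975002
  t = 7.0000: CF_t = 101.450000, DF = 0.652197, PV = 66.165369
Price P = sum_t PV_t = 81.487896
Macaulay numerator sum_t t * PV_t:
  t * PV_t at t = 0.5000: 0.703201
  t * PV_t at t = 1.0000: 1.364114
  t * PV_t at t = 1.5000: 1.984647
  t * PV_t at t = 2.0000: 2.566630
  t * PV_t at t = 2.5000: 3.111822
  t * PV_t at t = 3.0000: 3.621907
  t * PV_t at t = 3.5000: 4.098504
  t * PV_t at t = 4.0000: 4.543167
  t * PV_t at t = 4.5000: 4.957384
  t * PV_t at t = 5.0000: 5.342584
  t * PV_t at t = 5.5000: 5.700138
  t * PV_t at t = 6.0000: 6.031360
  t * PV_t at t = 6.5000: 6.337511
  t * PV_t at t = 7.0000: 463.157581
Macaulay duration D = (sum_t t * PV_t) / P = 513.520549 / 81.487896 = 6.301802

Answer: Macaulay duration = 6.3018 years


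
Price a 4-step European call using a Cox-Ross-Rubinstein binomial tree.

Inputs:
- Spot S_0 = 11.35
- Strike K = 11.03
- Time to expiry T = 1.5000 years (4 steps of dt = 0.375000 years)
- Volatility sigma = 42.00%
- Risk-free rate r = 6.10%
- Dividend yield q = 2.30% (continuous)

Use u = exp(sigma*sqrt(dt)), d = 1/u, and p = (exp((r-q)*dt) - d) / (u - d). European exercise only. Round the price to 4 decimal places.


Answer: Price = V(0,0) = 2.5345

Derivation:
dt = T/N = 0.375000
u = exp(sigma*sqrt(dt)) = 1.293299; d = 1/u = 0.773216
p = (exp((r-q)*dt) - d) / (u - d) = 0.463649
Discount per step: exp(-r*dt) = 0.977385
Stock lattice S(k, i) with i counting down-moves:
  k=0: S(0,0) = 11.3500
  k=1: S(1,0) = 14.6789; S(1,1) = 8.7760
  k=2: S(2,0) = 18.9843; S(2,1) = 11.3500; S(2,2) = 6.7858
  k=3: S(3,0) = 24.5523; S(3,1) = 14.6789; S(3,2) = 8.7760; S(3,3) = 5.2469
  k=4: S(4,0) = 31.7535; S(4,1) = 18.9843; S(4,2) = 11.3500; S(4,3) = 6.7858; S(4,4) = 4.0570
Terminal payoffs V(N, i) = max(S_T - K, 0):
  V(4,0) = 20.723515; V(4,1) = 7.954267; V(4,2) = 0.320000; V(4,3) = 0.000000; V(4,4) = 0.000000
Backward induction: V(k, i) = exp(-r*dt) * [p * V(k+1, i) + (1-p) * V(k+1, i+1)].
  V(3,0) = exp(-r*dt) * [p*20.723515 + (1-p)*7.954267] = 13.560930
  V(3,1) = exp(-r*dt) * [p*7.954267 + (1-p)*0.320000] = 3.772331
  V(3,2) = exp(-r*dt) * [p*0.320000 + (1-p)*0.000000] = 0.145012
  V(3,3) = exp(-r*dt) * [p*0.000000 + (1-p)*0.000000] = 0.000000
  V(2,0) = exp(-r*dt) * [p*13.560930 + (1-p)*3.772331] = 8.122850
  V(2,1) = exp(-r*dt) * [p*3.772331 + (1-p)*0.145012] = 1.785500
  V(2,2) = exp(-r*dt) * [p*0.145012 + (1-p)*0.000000] = 0.065714
  V(1,0) = exp(-r*dt) * [p*8.122850 + (1-p)*1.785500] = 4.616973
  V(1,1) = exp(-r*dt) * [p*1.785500 + (1-p)*0.065714] = 0.843571
  V(0,0) = exp(-r*dt) * [p*4.616973 + (1-p)*0.843571] = 2.534460


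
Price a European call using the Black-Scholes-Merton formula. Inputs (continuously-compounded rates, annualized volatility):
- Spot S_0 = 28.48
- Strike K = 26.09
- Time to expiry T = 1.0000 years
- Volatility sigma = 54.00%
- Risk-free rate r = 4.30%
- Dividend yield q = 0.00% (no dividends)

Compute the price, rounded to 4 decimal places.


d1 = (ln(S/K) + (r - q + 0.5*sigma^2) * T) / (sigma * sqrt(T)) = 0.51194442
d2 = d1 - sigma * sqrt(T) = -0.02805558
exp(-rT) = 0.95791139; exp(-qT) = 1.00000000
C = S_0 * exp(-qT) * N(d1) - K * exp(-rT) * N(d2)
N(d1) = 0.69565505; N(d2) = 0.48880891
C = 28.4800 * 1.00000000 * 0.69565505 - 26.0900 * 0.95791139 * 0.48880891 = 7.5960

Answer: Price = 7.5960


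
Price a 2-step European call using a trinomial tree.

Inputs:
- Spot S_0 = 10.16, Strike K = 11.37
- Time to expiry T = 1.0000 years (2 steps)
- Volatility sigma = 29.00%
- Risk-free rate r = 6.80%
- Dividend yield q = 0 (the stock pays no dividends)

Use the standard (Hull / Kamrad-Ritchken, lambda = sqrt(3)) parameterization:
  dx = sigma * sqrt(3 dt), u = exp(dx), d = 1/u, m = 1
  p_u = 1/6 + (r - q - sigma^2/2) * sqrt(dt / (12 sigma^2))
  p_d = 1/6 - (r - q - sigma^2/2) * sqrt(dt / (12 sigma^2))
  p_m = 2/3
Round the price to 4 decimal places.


Answer: Price = V(0,0) = 1.0166

Derivation:
dt = T/N = 0.500000; dx = sigma*sqrt(3*dt) = 0.355176
u = exp(dx) = 1.426432; d = 1/u = 0.701050
p_u = 0.184932, p_m = 0.666667, p_d = 0.148401
Discount per step: exp(-r*dt) = 0.966572
Stock lattice S(k, j) with j the centered position index:
  k=0: S(0,+0) = 10.1600
  k=1: S(1,-1) = 7.1227; S(1,+0) = 10.1600; S(1,+1) = 14.4925
  k=2: S(2,-2) = 4.9933; S(2,-1) = 7.1227; S(2,+0) = 10.1600; S(2,+1) = 14.4925; S(2,+2) = 20.6726
Terminal payoffs V(N, j) = max(S_T - K, 0):
  V(2,-2) = 0.000000; V(2,-1) = 0.000000; V(2,+0) = 0.000000; V(2,+1) = 3.122546; V(2,+2) = 9.302627
Backward induction: V(k, j) = exp(-r*dt) * [p_u * V(k+1, j+1) + p_m * V(k+1, j) + p_d * V(k+1, j-1)]
  V(1,-1) = exp(-r*dt) * [p_u*0.000000 + p_m*0.000000 + p_d*0.000000] = 0.000000
  V(1,+0) = exp(-r*dt) * [p_u*3.122546 + p_m*0.000000 + p_d*0.000000] = 0.558156
  V(1,+1) = exp(-r*dt) * [p_u*9.302627 + p_m*3.122546 + p_d*0.000000] = 3.674956
  V(0,+0) = exp(-r*dt) * [p_u*3.674956 + p_m*0.558156 + p_d*0.000000] = 1.016564
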